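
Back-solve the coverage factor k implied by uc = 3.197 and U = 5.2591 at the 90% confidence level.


k = U / uc
k = 5.2591 / 3.197
k = 1.645

1.645


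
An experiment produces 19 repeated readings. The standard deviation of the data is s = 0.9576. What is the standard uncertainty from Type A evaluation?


u_A = s / sqrt(n)
u_A = 0.9576 / sqrt(19)
u_A = 0.9576 / 4.3588989
u_A = 0.2197

0.2197


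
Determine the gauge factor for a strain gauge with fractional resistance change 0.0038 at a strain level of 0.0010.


GF = (dR/R) / epsilon
= 0.0038 / 0.0010
= 3.8000

3.8000


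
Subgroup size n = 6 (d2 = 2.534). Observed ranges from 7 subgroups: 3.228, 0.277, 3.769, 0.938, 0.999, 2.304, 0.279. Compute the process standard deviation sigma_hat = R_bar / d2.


R_bar = (3.228 + 0.277 + 3.769 + 0.938 + 0.999 + 2.304 + 0.279) / 7
R_bar = 11.794 / 7 = 1.6848571
sigma_hat = R_bar / d2 = 1.6848571 / 2.534 = 0.6649

0.6649


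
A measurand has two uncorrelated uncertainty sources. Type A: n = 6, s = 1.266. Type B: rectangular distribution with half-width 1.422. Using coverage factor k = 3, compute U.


u_A = s / sqrt(n) = 1.266 / sqrt(6) = 0.51684234
u_B = half_width / sqrt(3) = 1.422 / sqrt(3) = 0.82099208
uc = sqrt(u_A^2 + u_B^2) = sqrt(0.51684234^2 + 0.82099208^2) = 0.97013092
U = k * uc = 3 * 0.97013092
U = 2.9104

2.9104


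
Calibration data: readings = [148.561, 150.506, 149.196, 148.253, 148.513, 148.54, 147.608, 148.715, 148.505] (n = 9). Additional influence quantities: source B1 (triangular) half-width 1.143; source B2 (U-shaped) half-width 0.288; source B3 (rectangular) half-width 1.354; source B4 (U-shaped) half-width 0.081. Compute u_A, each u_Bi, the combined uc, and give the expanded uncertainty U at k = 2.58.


mean = (148.561 + 150.506 + 149.196 + 148.253 + 148.513 + 148.54 + 147.608 + 148.715 + 148.505) / 9 = 148.7107778
s = sqrt(sum((x - mean)^2)/(n-1)) = 0.79191379
u_A = s / sqrt(n) = 0.79191379 / sqrt(9) = 0.26397126
u_B1 = 1.143 / sqrt(6) = 0.4666278
u_B2 = 0.288 / sqrt(2) = 0.20364675
u_B3 = 1.354 / sqrt(3) = 0.78173226
u_B4 = 0.081 / sqrt(2) = 0.057275649
uc = sqrt(0.26397126^2 + 0.4666278^2 + 0.20364675^2 + 0.78173226^2 + 0.057275649^2) = 0.97122611
U = k * uc = 2.58 * 0.97122611
U = 2.5058

2.5058


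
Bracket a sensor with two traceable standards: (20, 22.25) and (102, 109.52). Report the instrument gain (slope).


slope = (y2 - y1) / (x2 - x1)
= (109.52 - 22.25) / (102 - 20)
= 87.2700 / 82
= 1.0643

1.0643


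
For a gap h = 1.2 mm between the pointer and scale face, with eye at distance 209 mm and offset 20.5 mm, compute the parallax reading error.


error = h * offset / d
= 1.2 * 20.5 / 209
= 0.1177

0.1177


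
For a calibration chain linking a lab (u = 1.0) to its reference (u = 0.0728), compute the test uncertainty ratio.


TUR = u_lab / u_ref
= 1.0 / 0.0728
= 13.7363

13.7363


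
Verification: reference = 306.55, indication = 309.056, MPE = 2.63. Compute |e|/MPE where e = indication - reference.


e = indication - reference = 309.056 - 306.55 = 2.5060
|e| = 2.5060
ratio = |e| / MPE = 2.5060 / 2.63
ratio = 0.9529

0.9529


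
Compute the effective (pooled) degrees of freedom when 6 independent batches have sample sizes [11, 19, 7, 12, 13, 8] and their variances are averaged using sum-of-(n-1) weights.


nu = sum_i (n_i - 1)
nu = ((11 - 1) + (19 - 1) + (7 - 1) + (12 - 1) + (13 - 1) + (8 - 1))
nu = 10 + 18 + 6 + 11 + 12 + 7
nu = 64

64


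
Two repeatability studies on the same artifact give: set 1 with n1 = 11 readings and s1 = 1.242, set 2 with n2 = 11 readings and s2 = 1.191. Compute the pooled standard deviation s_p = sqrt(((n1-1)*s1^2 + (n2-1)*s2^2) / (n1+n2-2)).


s_p = sqrt(((n1-1)*s1^2 + (n2-1)*s2^2) / (n1+n2-2))
numerator = (11-1)*1.242^2 + (11-1)*1.191^2 = 15.42564 + 14.18481 = 29.61045
denominator = 11 + 11 - 2 = 20
s_p^2 = 29.61045 / 20 = 1.4805225
s_p = sqrt(1.4805225) = 1.2168

1.2168


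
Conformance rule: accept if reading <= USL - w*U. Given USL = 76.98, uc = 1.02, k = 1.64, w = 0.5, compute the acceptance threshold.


U = k * uc = 1.64 * 1.02 = 1.6728
guard band g = w * U = 0.5 * 1.6728 = 0.8364
AL = USL - g = 76.98 - 0.8364
AL = 76.1436

76.1436


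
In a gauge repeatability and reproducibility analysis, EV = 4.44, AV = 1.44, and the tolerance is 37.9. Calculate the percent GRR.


GRR = sqrt(EV^2 + AV^2) = sqrt(4.44^2 + 1.44^2) = 4.6676761
%GRR = GRR / tol * 100 = 4.6676761 / 37.9 * 100
%GRR = 12.3158

12.3158


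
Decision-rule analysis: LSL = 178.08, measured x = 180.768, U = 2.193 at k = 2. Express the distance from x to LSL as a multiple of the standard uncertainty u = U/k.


u = U / k = 2.193 / 2 = 1.0965
margin = |LSL - x| = |178.08 - 180.768| = 2.688
z = margin / u = 2.688 / 1.0965
z = 2.4514

2.4514


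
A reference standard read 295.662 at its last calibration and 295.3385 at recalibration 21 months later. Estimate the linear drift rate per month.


rate = (v2 - v1) / months
= (295.3385 - 295.662) / 21
= -0.3235 / 21
= -0.0154

-0.0154


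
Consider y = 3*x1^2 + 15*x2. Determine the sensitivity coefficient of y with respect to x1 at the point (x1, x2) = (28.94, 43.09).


y = 3*x1^2 + 15*x2
dy/dx1 = 2*3*x1
Evaluate at x1 = 28.94: c1 = 6 * 28.94
c1 = 173.6400

173.6400


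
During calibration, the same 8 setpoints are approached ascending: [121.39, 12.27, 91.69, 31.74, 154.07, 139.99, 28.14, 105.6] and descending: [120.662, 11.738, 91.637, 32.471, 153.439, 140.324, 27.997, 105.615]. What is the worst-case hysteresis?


|121.39 - 120.662| = 0.7280
|12.27 - 11.738| = 0.5320
|91.69 - 91.637| = 0.0530
|31.74 - 32.471| = 0.7310
|154.07 - 153.439| = 0.6310
|139.99 - 140.324| = 0.3340
|28.14 - 27.997| = 0.1430
|105.6 - 105.615| = 0.0150
hysteresis = max(diffs) = 0.7310

0.7310


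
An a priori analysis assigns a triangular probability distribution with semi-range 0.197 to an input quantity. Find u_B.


u_B = half_width / sqrt(6)
u_B = 0.197 / 2.4494897
u_B = 0.0804

0.0804


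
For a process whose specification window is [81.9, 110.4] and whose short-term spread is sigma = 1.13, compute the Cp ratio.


Cp = (USL - LSL) / (6 * sigma)
= (110.4 - 81.9) / (6 * 1.13)
= 28.5000 / 6.7800
= 4.2035

4.2035


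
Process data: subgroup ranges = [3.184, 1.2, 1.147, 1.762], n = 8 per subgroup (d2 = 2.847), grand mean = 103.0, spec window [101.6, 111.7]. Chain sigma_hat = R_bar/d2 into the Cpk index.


R_bar = (3.184 + 1.2 + 1.147 + 1.762) / 4 = 1.82325
sigma = R_bar / d2 = 1.82325 / 2.847 = 0.64041096
Cp = (USL - LSL)/(6*sigma) = (111.7 - 101.6)/(6*0.64041096) = 2.6285
Cpu = (111.7 - 103.0)/(3*0.64041096) = 4.5283
Cpl = (103.0 - 101.6)/(3*0.64041096) = 0.7287
Cpk = min(Cpu, Cpl) = 0.7287

0.7287


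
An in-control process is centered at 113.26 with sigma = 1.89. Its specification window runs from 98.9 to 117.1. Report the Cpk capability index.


Cpu = (USL - mean) / (3*sigma) = (117.1 - 113.26) / (3*1.89) = 0.6772
Cpl = (mean - LSL) / (3*sigma) = (113.26 - 98.9) / (3*1.89) = 2.5326
Cpk = min(Cpu, Cpl) = 0.6772

0.6772


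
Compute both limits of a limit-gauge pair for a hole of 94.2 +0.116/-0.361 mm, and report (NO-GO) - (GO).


GO = nominal - lower_tol (smallest hole = maximum material condition)
GO = 94.2 - 0.361 = 93.839
NO-GO = nominal + upper_tol (largest hole = least material condition)
NO-GO = 94.2 + 0.116 = 94.316
spread = NO-GO - GO = 94.316 - 93.839 = 0.4770

0.4770


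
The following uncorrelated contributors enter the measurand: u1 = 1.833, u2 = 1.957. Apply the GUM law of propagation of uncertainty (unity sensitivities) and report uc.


uc = sqrt(1.833^2 + 1.957^2)
uc = sqrt(7.189738)
uc = 2.6814

2.6814


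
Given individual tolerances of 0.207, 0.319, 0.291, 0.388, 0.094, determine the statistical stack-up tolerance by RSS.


RSS = sqrt(0.207^2 + 0.319^2 + 0.291^2 + 0.388^2 + 0.094^2)
= sqrt(0.388671)
= 0.6234

0.6234


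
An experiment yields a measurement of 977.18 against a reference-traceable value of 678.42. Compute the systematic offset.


Systematic error = measured - true
= 977.18 - 678.42
= 298.7600

298.7600


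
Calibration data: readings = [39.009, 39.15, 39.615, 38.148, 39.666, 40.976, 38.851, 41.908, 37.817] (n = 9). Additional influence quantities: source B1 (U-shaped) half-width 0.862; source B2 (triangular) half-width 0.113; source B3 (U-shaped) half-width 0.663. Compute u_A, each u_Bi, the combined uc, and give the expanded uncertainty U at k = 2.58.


mean = (39.009 + 39.15 + 39.615 + 38.148 + 39.666 + 40.976 + 38.851 + 41.908 + 37.817) / 9 = 39.46
s = sqrt(sum((x - mean)^2)/(n-1)) = 1.2965626
u_A = s / sqrt(n) = 1.2965626 / sqrt(9) = 0.43218753
u_B1 = 0.862 / sqrt(2) = 0.60952605
u_B2 = 0.113 / sqrt(6) = 0.046132057
u_B3 = 0.663 / sqrt(2) = 0.4688118
uc = sqrt(0.43218753^2 + 0.60952605^2 + 0.046132057^2 + 0.4688118^2) = 0.88330105
U = k * uc = 2.58 * 0.88330105
U = 2.2789

2.2789


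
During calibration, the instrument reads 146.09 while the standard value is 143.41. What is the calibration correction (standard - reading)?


Correction = standard - reading
= 143.41 - 146.09
= -2.6800

-2.6800


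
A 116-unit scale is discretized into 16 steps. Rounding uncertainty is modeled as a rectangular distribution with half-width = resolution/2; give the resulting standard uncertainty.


resolution = range / divisions
resolution = 116 / 16 = 7.25
u_res = resolution / (2*sqrt(3))
u_res = 7.25 / 3.4641016
u_res = 2.0929

2.0929


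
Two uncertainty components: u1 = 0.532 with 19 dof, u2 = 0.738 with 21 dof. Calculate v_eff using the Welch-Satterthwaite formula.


uc = sqrt(u1^2 + u2^2) = sqrt(0.532^2 + 0.738^2) = 0.90976261
v_eff = uc^4 / (u1^4/v1 + u2^4/v2)
= 0.90976261^4 / (0.532^4/19 + 0.738^4/21)
= 0.68503433 / 0.018341501
v_eff = 37.3489

37.3489


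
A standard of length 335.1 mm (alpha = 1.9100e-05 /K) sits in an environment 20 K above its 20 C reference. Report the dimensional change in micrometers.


dL = L * alpha * dT
= 335.1 * 1.9100e-05 * 20
= 0.1280082 mm
dL_um = 0.1280082 * 1000 = 128.0082 um

128.0082


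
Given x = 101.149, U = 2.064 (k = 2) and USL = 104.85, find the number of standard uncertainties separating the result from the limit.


u = U / k = 2.064 / 2 = 1.032
margin = |USL - x| = |104.85 - 101.149| = 3.701
z = margin / u = 3.701 / 1.032
z = 3.5862

3.5862


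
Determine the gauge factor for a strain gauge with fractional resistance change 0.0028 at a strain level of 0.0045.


GF = (dR/R) / epsilon
= 0.0028 / 0.0045
= 0.6222

0.6222


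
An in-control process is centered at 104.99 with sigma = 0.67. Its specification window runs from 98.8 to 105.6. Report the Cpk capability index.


Cpu = (USL - mean) / (3*sigma) = (105.6 - 104.99) / (3*0.67) = 0.3035
Cpl = (mean - LSL) / (3*sigma) = (104.99 - 98.8) / (3*0.67) = 3.0796
Cpk = min(Cpu, Cpl) = 0.3035

0.3035


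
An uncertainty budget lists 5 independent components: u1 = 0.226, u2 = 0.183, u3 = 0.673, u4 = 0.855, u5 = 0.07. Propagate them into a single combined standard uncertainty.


uc = sqrt(0.226^2 + 0.183^2 + 0.673^2 + 0.855^2 + 0.07^2)
uc = sqrt(1.273419)
uc = 1.1285

1.1285


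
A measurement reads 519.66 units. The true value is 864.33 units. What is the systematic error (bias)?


Systematic error = measured - true
= 519.66 - 864.33
= -344.6700

-344.6700


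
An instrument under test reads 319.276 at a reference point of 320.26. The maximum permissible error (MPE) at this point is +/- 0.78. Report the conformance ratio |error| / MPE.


e = indication - reference = 319.276 - 320.26 = -0.9840
|e| = 0.9840
ratio = |e| / MPE = 0.9840 / 0.78
ratio = 1.2615

1.2615


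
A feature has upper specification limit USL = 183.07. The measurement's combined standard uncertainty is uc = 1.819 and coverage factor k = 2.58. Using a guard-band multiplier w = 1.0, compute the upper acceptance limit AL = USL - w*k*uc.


U = k * uc = 2.58 * 1.819 = 4.69302
guard band g = w * U = 1.0 * 4.69302 = 4.69302
AL = USL - g = 183.07 - 4.69302
AL = 178.3770

178.3770


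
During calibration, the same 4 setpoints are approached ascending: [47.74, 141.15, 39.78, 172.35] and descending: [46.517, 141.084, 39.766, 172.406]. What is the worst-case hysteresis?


|47.74 - 46.517| = 1.2230
|141.15 - 141.084| = 0.0660
|39.78 - 39.766| = 0.0140
|172.35 - 172.406| = 0.0560
hysteresis = max(diffs) = 1.2230

1.2230


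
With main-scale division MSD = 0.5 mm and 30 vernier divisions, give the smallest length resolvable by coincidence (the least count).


LC = MSD / n_div
= 0.5 / 30
= 0.0167

0.0167


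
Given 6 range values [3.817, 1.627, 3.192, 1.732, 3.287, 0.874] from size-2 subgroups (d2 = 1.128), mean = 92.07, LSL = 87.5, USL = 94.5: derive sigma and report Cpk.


R_bar = (3.817 + 1.627 + 3.192 + 1.732 + 3.287 + 0.874) / 6 = 2.4215
sigma = R_bar / d2 = 2.4215 / 1.128 = 2.1467199
Cp = (USL - LSL)/(6*sigma) = (94.5 - 87.5)/(6*2.1467199) = 0.5435
Cpu = (94.5 - 92.07)/(3*2.1467199) = 0.3773
Cpl = (92.07 - 87.5)/(3*2.1467199) = 0.7096
Cpk = min(Cpu, Cpl) = 0.3773

0.3773


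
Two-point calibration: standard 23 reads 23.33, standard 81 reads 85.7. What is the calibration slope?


slope = (y2 - y1) / (x2 - x1)
= (85.7 - 23.33) / (81 - 23)
= 62.3700 / 58
= 1.0753

1.0753


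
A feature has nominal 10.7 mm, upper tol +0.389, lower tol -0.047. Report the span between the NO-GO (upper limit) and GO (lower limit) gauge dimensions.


GO = nominal - lower_tol (smallest hole = maximum material condition)
GO = 10.7 - 0.047 = 10.653
NO-GO = nominal + upper_tol (largest hole = least material condition)
NO-GO = 10.7 + 0.389 = 11.089
spread = NO-GO - GO = 11.089 - 10.653 = 0.4360

0.4360


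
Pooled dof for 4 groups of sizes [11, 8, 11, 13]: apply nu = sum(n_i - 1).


nu = sum_i (n_i - 1)
nu = ((11 - 1) + (8 - 1) + (11 - 1) + (13 - 1))
nu = 10 + 7 + 10 + 12
nu = 39

39


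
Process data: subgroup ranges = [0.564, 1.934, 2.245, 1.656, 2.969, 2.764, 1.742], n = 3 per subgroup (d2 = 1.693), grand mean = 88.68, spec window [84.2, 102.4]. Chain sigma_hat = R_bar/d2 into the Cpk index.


R_bar = (0.564 + 1.934 + 2.245 + 1.656 + 2.969 + 2.764 + 1.742) / 7 = 1.982
sigma = R_bar / d2 = 1.982 / 1.693 = 1.1707029
Cp = (USL - LSL)/(6*sigma) = (102.4 - 84.2)/(6*1.1707029) = 2.5910
Cpu = (102.4 - 88.68)/(3*1.1707029) = 3.9065
Cpl = (88.68 - 84.2)/(3*1.1707029) = 1.2756
Cpk = min(Cpu, Cpl) = 1.2756

1.2756


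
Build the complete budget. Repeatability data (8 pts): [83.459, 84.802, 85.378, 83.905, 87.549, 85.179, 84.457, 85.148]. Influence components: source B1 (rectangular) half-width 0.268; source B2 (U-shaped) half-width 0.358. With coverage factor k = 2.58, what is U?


mean = (83.459 + 84.802 + 85.378 + 83.905 + 87.549 + 85.179 + 84.457 + 85.148) / 8 = 84.984625
s = sqrt(sum((x - mean)^2)/(n-1)) = 1.2305689
u_A = s / sqrt(n) = 1.2305689 / sqrt(8) = 0.43507181
u_B1 = 0.268 / sqrt(3) = 0.15472987
u_B2 = 0.358 / sqrt(2) = 0.25314423
uc = sqrt(0.43507181^2 + 0.15472987^2 + 0.25314423^2) = 0.52660309
U = k * uc = 2.58 * 0.52660309
U = 1.3586

1.3586


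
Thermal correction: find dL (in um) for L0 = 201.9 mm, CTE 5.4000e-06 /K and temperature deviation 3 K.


dL = L * alpha * dT
= 201.9 * 5.4000e-06 * 3
= 0.0032708 mm
dL_um = 0.0032708 * 1000 = 3.2708 um

3.2708


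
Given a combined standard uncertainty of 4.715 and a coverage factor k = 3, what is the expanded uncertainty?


U = k * uc
U = 3 * 4.715
U = 14.1450

14.1450


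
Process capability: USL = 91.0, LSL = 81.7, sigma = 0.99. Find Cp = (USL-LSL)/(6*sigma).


Cp = (USL - LSL) / (6 * sigma)
= (91.0 - 81.7) / (6 * 0.99)
= 9.3000 / 5.9400
= 1.5657

1.5657


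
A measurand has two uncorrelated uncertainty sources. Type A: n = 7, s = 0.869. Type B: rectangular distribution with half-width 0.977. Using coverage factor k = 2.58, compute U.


u_A = s / sqrt(n) = 0.869 / sqrt(7) = 0.32845113
u_B = half_width / sqrt(3) = 0.977 / sqrt(3) = 0.56407121
uc = sqrt(u_A^2 + u_B^2) = sqrt(0.32845113^2 + 0.56407121^2) = 0.65273002
U = k * uc = 2.58 * 0.65273002
U = 1.6840

1.6840


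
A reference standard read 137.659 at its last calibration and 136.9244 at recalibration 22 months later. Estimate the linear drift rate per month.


rate = (v2 - v1) / months
= (136.9244 - 137.659) / 22
= -0.7346 / 22
= -0.0334

-0.0334


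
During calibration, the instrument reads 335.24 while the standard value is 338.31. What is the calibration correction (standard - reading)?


Correction = standard - reading
= 338.31 - 335.24
= 3.0700

3.0700


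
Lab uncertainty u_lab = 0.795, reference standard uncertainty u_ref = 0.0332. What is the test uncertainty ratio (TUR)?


TUR = u_lab / u_ref
= 0.795 / 0.0332
= 23.9458

23.9458


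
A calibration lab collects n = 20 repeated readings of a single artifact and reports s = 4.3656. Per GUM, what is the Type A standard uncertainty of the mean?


u_A = s / sqrt(n)
u_A = 4.3656 / sqrt(20)
u_A = 4.3656 / 4.472136
u_A = 0.9762

0.9762


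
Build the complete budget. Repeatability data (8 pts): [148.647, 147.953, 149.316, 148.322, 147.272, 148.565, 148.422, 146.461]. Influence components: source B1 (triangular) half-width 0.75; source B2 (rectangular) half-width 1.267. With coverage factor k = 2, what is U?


mean = (148.647 + 147.953 + 149.316 + 148.322 + 147.272 + 148.565 + 148.422 + 146.461) / 8 = 148.11975
s = sqrt(sum((x - mean)^2)/(n-1)) = 0.88941807
u_A = s / sqrt(n) = 0.88941807 / sqrt(8) = 0.31445677
u_B1 = 0.75 / sqrt(6) = 0.30618622
u_B2 = 1.267 / sqrt(3) = 0.73150279
uc = sqrt(0.31445677^2 + 0.30618622^2 + 0.73150279^2) = 0.85307057
U = k * uc = 2 * 0.85307057
U = 1.7061

1.7061


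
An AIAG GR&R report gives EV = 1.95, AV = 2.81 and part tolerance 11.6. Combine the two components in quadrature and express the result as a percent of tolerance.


GRR = sqrt(EV^2 + AV^2) = sqrt(1.95^2 + 2.81^2) = 3.4203216
%GRR = GRR / tol * 100 = 3.4203216 / 11.6 * 100
%GRR = 29.4855

29.4855


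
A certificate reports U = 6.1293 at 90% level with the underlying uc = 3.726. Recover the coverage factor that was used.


k = U / uc
k = 6.1293 / 3.726
k = 1.645

1.645


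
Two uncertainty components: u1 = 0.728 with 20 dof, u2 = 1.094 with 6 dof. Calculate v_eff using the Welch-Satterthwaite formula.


uc = sqrt(u1^2 + u2^2) = sqrt(0.728^2 + 1.094^2) = 1.3140852
v_eff = uc^4 / (u1^4/v1 + u2^4/v2)
= 1.3140852^4 / (0.728^4/20 + 1.094^4/6)
= 2.981907 / 0.25278022
v_eff = 11.7964

11.7964


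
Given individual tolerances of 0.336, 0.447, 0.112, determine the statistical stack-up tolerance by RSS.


RSS = sqrt(0.336^2 + 0.447^2 + 0.112^2)
= sqrt(0.325249)
= 0.5703

0.5703


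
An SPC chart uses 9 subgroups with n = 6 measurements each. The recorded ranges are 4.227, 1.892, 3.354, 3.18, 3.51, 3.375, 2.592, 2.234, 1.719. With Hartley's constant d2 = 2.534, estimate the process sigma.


R_bar = (4.227 + 1.892 + 3.354 + 3.18 + 3.51 + 3.375 + 2.592 + 2.234 + 1.719) / 9
R_bar = 26.083 / 9 = 2.8981111
sigma_hat = R_bar / d2 = 2.8981111 / 2.534 = 1.1437

1.1437


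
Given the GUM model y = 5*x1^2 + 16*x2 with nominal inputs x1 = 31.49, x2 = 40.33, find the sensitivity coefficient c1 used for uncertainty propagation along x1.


y = 5*x1^2 + 16*x2
dy/dx1 = 2*5*x1
Evaluate at x1 = 31.49: c1 = 10 * 31.49
c1 = 314.9000

314.9000


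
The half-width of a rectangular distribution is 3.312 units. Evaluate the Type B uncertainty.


u_B = half_width / sqrt(3)
u_B = 3.312 / 1.7320508
u_B = 1.9122

1.9122


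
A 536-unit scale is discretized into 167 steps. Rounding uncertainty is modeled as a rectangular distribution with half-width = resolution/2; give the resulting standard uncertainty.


resolution = range / divisions
resolution = 536 / 167 = 3.2095808
u_res = resolution / (2*sqrt(3))
u_res = 3.2095808 / 3.4641016
u_res = 0.9265

0.9265


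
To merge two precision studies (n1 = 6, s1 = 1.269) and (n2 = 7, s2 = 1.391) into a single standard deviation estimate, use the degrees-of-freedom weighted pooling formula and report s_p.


s_p = sqrt(((n1-1)*s1^2 + (n2-1)*s2^2) / (n1+n2-2))
numerator = (6-1)*1.269^2 + (7-1)*1.391^2 = 8.051805 + 11.609286 = 19.661091
denominator = 6 + 7 - 2 = 11
s_p^2 = 19.661091 / 11 = 1.7873719
s_p = sqrt(1.7873719) = 1.3369

1.3369


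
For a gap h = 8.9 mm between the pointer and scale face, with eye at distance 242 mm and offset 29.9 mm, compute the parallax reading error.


error = h * offset / d
= 8.9 * 29.9 / 242
= 1.0996

1.0996


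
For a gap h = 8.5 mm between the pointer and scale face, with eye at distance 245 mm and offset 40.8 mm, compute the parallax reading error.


error = h * offset / d
= 8.5 * 40.8 / 245
= 1.4155

1.4155


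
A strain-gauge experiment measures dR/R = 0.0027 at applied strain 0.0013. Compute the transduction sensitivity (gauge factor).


GF = (dR/R) / epsilon
= 0.0027 / 0.0013
= 2.0769

2.0769


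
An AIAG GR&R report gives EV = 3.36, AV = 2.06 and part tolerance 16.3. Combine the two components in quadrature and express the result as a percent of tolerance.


GRR = sqrt(EV^2 + AV^2) = sqrt(3.36^2 + 2.06^2) = 3.9412181
%GRR = GRR / tol * 100 = 3.9412181 / 16.3 * 100
%GRR = 24.1793

24.1793


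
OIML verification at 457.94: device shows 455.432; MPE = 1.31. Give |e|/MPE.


e = indication - reference = 455.432 - 457.94 = -2.5080
|e| = 2.5080
ratio = |e| / MPE = 2.5080 / 1.31
ratio = 1.9145

1.9145


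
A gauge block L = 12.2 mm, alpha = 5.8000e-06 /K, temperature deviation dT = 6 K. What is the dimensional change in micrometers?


dL = L * alpha * dT
= 12.2 * 5.8000e-06 * 6
= 4.2460000e-04 mm
dL_um = 4.2460000e-04 * 1000 = 0.4246 um

0.4246


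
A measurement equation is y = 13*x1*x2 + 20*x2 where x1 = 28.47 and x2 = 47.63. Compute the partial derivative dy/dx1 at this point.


y = 13*x1*x2 + 20*x2
dy/dx1 = 13*x2
Evaluate at x2 = 47.63: c1 = 13 * 47.63
c1 = 619.1900

619.1900


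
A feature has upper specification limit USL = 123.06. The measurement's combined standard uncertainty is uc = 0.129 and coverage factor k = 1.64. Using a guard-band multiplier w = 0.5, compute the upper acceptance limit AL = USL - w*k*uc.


U = k * uc = 1.64 * 0.129 = 0.21156
guard band g = w * U = 0.5 * 0.21156 = 0.10578
AL = USL - g = 123.06 - 0.10578
AL = 122.9542

122.9542


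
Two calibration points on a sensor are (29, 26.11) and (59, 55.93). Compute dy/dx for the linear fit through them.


slope = (y2 - y1) / (x2 - x1)
= (55.93 - 26.11) / (59 - 29)
= 29.8200 / 30
= 0.9940

0.9940


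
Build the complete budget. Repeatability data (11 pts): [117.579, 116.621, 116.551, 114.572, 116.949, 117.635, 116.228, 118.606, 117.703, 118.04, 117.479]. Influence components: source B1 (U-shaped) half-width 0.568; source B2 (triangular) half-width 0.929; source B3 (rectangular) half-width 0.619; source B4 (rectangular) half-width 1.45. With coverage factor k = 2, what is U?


mean = (117.579 + 116.621 + 116.551 + 114.572 + 116.949 + 117.635 + 116.228 + 118.606 + 117.703 + 118.04 + 117.479) / 11 = 117.0875455
s = sqrt(sum((x - mean)^2)/(n-1)) = 1.0898466
u_A = s / sqrt(n) = 1.0898466 / sqrt(11) = 0.32860111
u_B1 = 0.568 / sqrt(2) = 0.40163665
u_B2 = 0.929 / sqrt(6) = 0.37926266
u_B3 = 0.619 / sqrt(3) = 0.35737982
u_B4 = 1.45 / sqrt(3) = 0.83715789
uc = sqrt(0.32860111^2 + 0.40163665^2 + 0.37926266^2 + 0.35737982^2 + 0.83715789^2) = 1.114309
U = k * uc = 2 * 1.114309
U = 2.2286

2.2286


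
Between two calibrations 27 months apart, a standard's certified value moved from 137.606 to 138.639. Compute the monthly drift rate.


rate = (v2 - v1) / months
= (138.639 - 137.606) / 27
= 1.0330 / 27
= 0.0383

0.0383


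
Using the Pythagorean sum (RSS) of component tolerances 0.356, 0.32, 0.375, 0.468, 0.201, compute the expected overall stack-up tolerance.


RSS = sqrt(0.356^2 + 0.32^2 + 0.375^2 + 0.468^2 + 0.201^2)
= sqrt(0.629186)
= 0.7932

0.7932


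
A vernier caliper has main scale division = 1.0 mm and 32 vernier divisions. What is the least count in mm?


LC = MSD / n_div
= 1.0 / 32
= 0.0312

0.0312


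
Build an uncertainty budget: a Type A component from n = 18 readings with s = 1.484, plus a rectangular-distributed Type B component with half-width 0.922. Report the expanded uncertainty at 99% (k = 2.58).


u_A = s / sqrt(n) = 1.484 / sqrt(18) = 0.34978215
u_B = half_width / sqrt(3) = 0.922 / sqrt(3) = 0.53231695
uc = sqrt(u_A^2 + u_B^2) = sqrt(0.34978215^2 + 0.53231695^2) = 0.63695281
U = k * uc = 2.58 * 0.63695281
U = 1.6433

1.6433


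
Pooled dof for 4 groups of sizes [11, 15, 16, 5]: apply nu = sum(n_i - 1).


nu = sum_i (n_i - 1)
nu = ((11 - 1) + (15 - 1) + (16 - 1) + (5 - 1))
nu = 10 + 14 + 15 + 4
nu = 43

43


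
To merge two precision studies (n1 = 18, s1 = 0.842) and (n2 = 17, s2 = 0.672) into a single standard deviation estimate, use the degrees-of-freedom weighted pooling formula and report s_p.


s_p = sqrt(((n1-1)*s1^2 + (n2-1)*s2^2) / (n1+n2-2))
numerator = (18-1)*0.842^2 + (17-1)*0.672^2 = 12.052388 + 7.225344 = 19.277732
denominator = 18 + 17 - 2 = 33
s_p^2 = 19.277732 / 33 = 0.5841737
s_p = sqrt(0.5841737) = 0.7643

0.7643


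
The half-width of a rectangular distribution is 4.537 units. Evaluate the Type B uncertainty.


u_B = half_width / sqrt(3)
u_B = 4.537 / 1.7320508
u_B = 2.6194

2.6194


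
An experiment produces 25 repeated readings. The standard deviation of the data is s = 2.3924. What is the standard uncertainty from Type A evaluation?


u_A = s / sqrt(n)
u_A = 2.3924 / sqrt(25)
u_A = 2.3924 / 5
u_A = 0.4785

0.4785


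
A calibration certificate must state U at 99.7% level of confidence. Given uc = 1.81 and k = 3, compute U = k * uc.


U = k * uc
U = 3 * 1.81
U = 5.4300

5.4300


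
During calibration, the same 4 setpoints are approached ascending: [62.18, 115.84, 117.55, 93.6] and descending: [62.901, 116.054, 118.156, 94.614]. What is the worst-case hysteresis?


|62.18 - 62.901| = 0.7210
|115.84 - 116.054| = 0.2140
|117.55 - 118.156| = 0.6060
|93.6 - 94.614| = 1.0140
hysteresis = max(diffs) = 1.0140

1.0140


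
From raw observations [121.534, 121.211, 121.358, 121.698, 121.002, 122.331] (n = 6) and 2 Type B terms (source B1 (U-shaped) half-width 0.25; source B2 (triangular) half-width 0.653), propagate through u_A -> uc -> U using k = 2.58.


mean = (121.534 + 121.211 + 121.358 + 121.698 + 121.002 + 122.331) / 6 = 121.5223333
s = sqrt(sum((x - mean)^2)/(n-1)) = 0.46467566
u_A = s / sqrt(n) = 0.46467566 / sqrt(6) = 0.18970304
u_B1 = 0.25 / sqrt(2) = 0.1767767
u_B2 = 0.653 / sqrt(6) = 0.26658613
uc = sqrt(0.18970304^2 + 0.1767767^2 + 0.26658613^2) = 0.37189435
U = k * uc = 2.58 * 0.37189435
U = 0.9595

0.9595


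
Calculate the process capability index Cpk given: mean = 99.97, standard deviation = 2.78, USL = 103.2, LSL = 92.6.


Cpu = (USL - mean) / (3*sigma) = (103.2 - 99.97) / (3*2.78) = 0.3873
Cpl = (mean - LSL) / (3*sigma) = (99.97 - 92.6) / (3*2.78) = 0.8837
Cpk = min(Cpu, Cpl) = 0.3873

0.3873


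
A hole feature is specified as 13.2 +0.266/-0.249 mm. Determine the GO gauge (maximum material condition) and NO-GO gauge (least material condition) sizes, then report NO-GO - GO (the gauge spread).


GO = nominal - lower_tol (smallest hole = maximum material condition)
GO = 13.2 - 0.249 = 12.951
NO-GO = nominal + upper_tol (largest hole = least material condition)
NO-GO = 13.2 + 0.266 = 13.466
spread = NO-GO - GO = 13.466 - 12.951 = 0.5150

0.5150


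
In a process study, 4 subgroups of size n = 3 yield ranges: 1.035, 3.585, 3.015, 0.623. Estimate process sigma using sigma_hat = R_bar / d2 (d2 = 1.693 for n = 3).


R_bar = (1.035 + 3.585 + 3.015 + 0.623) / 4
R_bar = 8.258 / 4 = 2.0645
sigma_hat = R_bar / d2 = 2.0645 / 1.693 = 1.2194

1.2194


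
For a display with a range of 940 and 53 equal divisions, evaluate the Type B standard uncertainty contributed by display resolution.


resolution = range / divisions
resolution = 940 / 53 = 17.735849
u_res = resolution / (2*sqrt(3))
u_res = 17.735849 / 3.4641016
u_res = 5.1199

5.1199


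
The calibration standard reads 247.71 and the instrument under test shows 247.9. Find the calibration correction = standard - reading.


Correction = standard - reading
= 247.71 - 247.9
= -0.1900

-0.1900


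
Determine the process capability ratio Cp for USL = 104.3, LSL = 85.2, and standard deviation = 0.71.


Cp = (USL - LSL) / (6 * sigma)
= (104.3 - 85.2) / (6 * 0.71)
= 19.1000 / 4.2600
= 4.4836

4.4836


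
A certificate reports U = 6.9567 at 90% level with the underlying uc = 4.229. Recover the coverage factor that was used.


k = U / uc
k = 6.9567 / 4.229
k = 1.645

1.645


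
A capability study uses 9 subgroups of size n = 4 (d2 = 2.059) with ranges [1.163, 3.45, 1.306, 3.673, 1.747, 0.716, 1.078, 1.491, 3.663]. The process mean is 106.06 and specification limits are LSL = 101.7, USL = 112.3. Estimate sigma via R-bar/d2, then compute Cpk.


R_bar = (1.163 + 3.45 + 1.306 + 3.673 + 1.747 + 0.716 + 1.078 + 1.491 + 3.663) / 9 = 2.0318889
sigma = R_bar / d2 = 2.0318889 / 2.059 = 0.98683288
Cp = (USL - LSL)/(6*sigma) = (112.3 - 101.7)/(6*0.98683288) = 1.7902
Cpu = (112.3 - 106.06)/(3*0.98683288) = 2.1078
Cpl = (106.06 - 101.7)/(3*0.98683288) = 1.4727
Cpk = min(Cpu, Cpl) = 1.4727

1.4727


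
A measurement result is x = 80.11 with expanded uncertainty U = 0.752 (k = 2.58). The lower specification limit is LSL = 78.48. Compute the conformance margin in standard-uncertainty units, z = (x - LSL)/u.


u = U / k = 0.752 / 2.58 = 0.29147287
margin = |LSL - x| = |78.48 - 80.11| = 1.63
z = margin / u = 1.63 / 0.29147287
z = 5.5923

5.5923


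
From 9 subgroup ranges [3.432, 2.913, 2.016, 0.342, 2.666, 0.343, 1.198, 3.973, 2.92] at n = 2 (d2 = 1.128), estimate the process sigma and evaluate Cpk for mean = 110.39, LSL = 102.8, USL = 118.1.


R_bar = (3.432 + 2.913 + 2.016 + 0.342 + 2.666 + 0.343 + 1.198 + 3.973 + 2.92) / 9 = 2.2003333
sigma = R_bar / d2 = 2.2003333 / 1.128 = 1.9506501
Cp = (USL - LSL)/(6*sigma) = (118.1 - 102.8)/(6*1.9506501) = 1.3073
Cpu = (118.1 - 110.39)/(3*1.9506501) = 1.3175
Cpl = (110.39 - 102.8)/(3*1.9506501) = 1.2970
Cpk = min(Cpu, Cpl) = 1.2970

1.2970


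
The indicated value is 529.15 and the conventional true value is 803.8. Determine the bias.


Systematic error = measured - true
= 529.15 - 803.8
= -274.6500

-274.6500


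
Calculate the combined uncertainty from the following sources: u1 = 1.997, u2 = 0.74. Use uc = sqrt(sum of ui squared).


uc = sqrt(1.997^2 + 0.74^2)
uc = sqrt(4.535609)
uc = 2.1297

2.1297


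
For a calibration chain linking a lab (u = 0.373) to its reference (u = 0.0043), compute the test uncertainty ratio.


TUR = u_lab / u_ref
= 0.373 / 0.0043
= 86.7442

86.7442


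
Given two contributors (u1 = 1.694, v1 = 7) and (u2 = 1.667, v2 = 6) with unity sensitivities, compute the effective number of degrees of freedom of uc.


uc = sqrt(u1^2 + u2^2) = sqrt(1.694^2 + 1.667^2) = 2.3766626
v_eff = uc^4 / (u1^4/v1 + u2^4/v2)
= 2.3766626^4 / (1.694^4/7 + 1.667^4/6)
= 31.905836 / 2.4634389
v_eff = 12.9517

12.9517


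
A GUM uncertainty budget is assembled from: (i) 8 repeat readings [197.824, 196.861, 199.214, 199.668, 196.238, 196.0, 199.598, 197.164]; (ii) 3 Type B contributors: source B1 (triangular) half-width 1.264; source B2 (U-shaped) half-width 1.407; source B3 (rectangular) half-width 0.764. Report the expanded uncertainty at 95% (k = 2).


mean = (197.824 + 196.861 + 199.214 + 199.668 + 196.238 + 196.0 + 199.598 + 197.164) / 8 = 197.820875
s = sqrt(sum((x - mean)^2)/(n-1)) = 1.4968908
u_A = s / sqrt(n) = 1.4968908 / sqrt(8) = 0.52923082
u_B1 = 1.264 / sqrt(6) = 0.51602584
u_B2 = 1.407 / sqrt(2) = 0.99489924
u_B3 = 0.764 / sqrt(3) = 0.44109561
uc = sqrt(0.52923082^2 + 0.51602584^2 + 0.99489924^2 + 0.44109561^2) = 1.3155827
U = k * uc = 2 * 1.3155827
U = 2.6312

2.6312


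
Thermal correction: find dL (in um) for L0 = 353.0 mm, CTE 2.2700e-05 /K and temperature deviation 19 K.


dL = L * alpha * dT
= 353.0 * 2.2700e-05 * 19
= 0.1522489 mm
dL_um = 0.1522489 * 1000 = 152.2489 um

152.2489


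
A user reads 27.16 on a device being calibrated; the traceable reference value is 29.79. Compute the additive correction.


Correction = standard - reading
= 29.79 - 27.16
= 2.6300

2.6300


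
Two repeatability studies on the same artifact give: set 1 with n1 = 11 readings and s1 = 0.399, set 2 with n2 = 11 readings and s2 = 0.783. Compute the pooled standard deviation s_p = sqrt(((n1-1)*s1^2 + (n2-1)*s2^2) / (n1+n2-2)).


s_p = sqrt(((n1-1)*s1^2 + (n2-1)*s2^2) / (n1+n2-2))
numerator = (11-1)*0.399^2 + (11-1)*0.783^2 = 1.59201 + 6.13089 = 7.7229
denominator = 11 + 11 - 2 = 20
s_p^2 = 7.7229 / 20 = 0.386145
s_p = sqrt(0.386145) = 0.6214

0.6214


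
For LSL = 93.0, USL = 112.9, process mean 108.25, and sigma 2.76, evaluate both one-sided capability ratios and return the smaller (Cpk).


Cpu = (USL - mean) / (3*sigma) = (112.9 - 108.25) / (3*2.76) = 0.5616
Cpl = (mean - LSL) / (3*sigma) = (108.25 - 93.0) / (3*2.76) = 1.8418
Cpk = min(Cpu, Cpl) = 0.5616

0.5616


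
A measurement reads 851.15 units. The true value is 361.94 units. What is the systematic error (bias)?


Systematic error = measured - true
= 851.15 - 361.94
= 489.2100

489.2100


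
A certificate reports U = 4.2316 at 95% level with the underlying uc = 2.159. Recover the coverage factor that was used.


k = U / uc
k = 4.2316 / 2.159
k = 1.96

1.96


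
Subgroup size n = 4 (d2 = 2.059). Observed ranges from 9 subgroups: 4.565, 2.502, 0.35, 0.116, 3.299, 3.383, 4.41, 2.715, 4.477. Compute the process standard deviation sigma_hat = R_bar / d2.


R_bar = (4.565 + 2.502 + 0.35 + 0.116 + 3.299 + 3.383 + 4.41 + 2.715 + 4.477) / 9
R_bar = 25.817 / 9 = 2.8685556
sigma_hat = R_bar / d2 = 2.8685556 / 2.059 = 1.3932

1.3932


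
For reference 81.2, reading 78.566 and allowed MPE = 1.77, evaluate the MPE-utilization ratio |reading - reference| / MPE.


e = indication - reference = 78.566 - 81.2 = -2.6340
|e| = 2.6340
ratio = |e| / MPE = 2.6340 / 1.77
ratio = 1.4881

1.4881


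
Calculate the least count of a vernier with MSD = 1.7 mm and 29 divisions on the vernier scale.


LC = MSD / n_div
= 1.7 / 29
= 0.0586

0.0586


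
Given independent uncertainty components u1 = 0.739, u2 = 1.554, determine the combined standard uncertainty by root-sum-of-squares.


uc = sqrt(0.739^2 + 1.554^2)
uc = sqrt(2.961037)
uc = 1.7208

1.7208


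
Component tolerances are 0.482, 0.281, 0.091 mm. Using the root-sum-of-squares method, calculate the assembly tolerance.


RSS = sqrt(0.482^2 + 0.281^2 + 0.091^2)
= sqrt(0.319566)
= 0.5653

0.5653


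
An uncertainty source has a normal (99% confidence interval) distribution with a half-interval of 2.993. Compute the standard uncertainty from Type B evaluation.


u_B = half_width / 2.576
u_B = 2.993 / 2.576
u_B = 1.1619

1.1619


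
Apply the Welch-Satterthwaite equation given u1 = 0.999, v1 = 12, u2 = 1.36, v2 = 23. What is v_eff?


uc = sqrt(u1^2 + u2^2) = sqrt(0.999^2 + 1.36^2) = 1.6874836
v_eff = uc^4 / (u1^4/v1 + u2^4/v2)
= 1.6874836^4 / (0.999^4/12 + 1.36^4/23)
= 8.1088309 / 0.23174051
v_eff = 34.9910

34.9910


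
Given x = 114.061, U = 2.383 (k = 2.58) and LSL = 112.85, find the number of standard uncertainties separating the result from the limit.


u = U / k = 2.383 / 2.58 = 0.92364341
margin = |LSL - x| = |112.85 - 114.061| = 1.211
z = margin / u = 1.211 / 0.92364341
z = 1.3111

1.3111


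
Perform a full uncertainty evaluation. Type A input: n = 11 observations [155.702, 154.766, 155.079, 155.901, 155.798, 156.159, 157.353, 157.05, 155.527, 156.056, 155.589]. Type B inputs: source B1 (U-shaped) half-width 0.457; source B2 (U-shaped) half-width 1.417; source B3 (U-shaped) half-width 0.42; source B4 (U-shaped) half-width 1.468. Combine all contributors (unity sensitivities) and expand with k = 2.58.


mean = (155.702 + 154.766 + 155.079 + 155.901 + 155.798 + 156.159 + 157.353 + 157.05 + 155.527 + 156.056 + 155.589) / 11 = 155.9072727
s = sqrt(sum((x - mean)^2)/(n-1)) = 0.75960517
u_A = s / sqrt(n) = 0.75960517 / sqrt(11) = 0.22902958
u_B1 = 0.457 / sqrt(2) = 0.3231478
u_B2 = 1.417 / sqrt(2) = 1.0019703
u_B3 = 0.42 / sqrt(2) = 0.29698485
u_B4 = 1.468 / sqrt(2) = 1.0380328
uc = sqrt(0.22902958^2 + 0.3231478^2 + 1.0019703^2 + 0.29698485^2 + 1.0380328^2) = 1.5252985
U = k * uc = 2.58 * 1.5252985
U = 3.9353

3.9353


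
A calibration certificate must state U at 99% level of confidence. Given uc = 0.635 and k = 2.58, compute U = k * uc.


U = k * uc
U = 2.58 * 0.635
U = 1.6383

1.6383


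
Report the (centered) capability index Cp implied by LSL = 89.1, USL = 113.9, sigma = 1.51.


Cp = (USL - LSL) / (6 * sigma)
= (113.9 - 89.1) / (6 * 1.51)
= 24.8000 / 9.0600
= 2.7373

2.7373


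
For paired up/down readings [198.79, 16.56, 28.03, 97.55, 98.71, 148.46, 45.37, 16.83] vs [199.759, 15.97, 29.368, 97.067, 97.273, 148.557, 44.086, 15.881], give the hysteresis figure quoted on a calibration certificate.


|198.79 - 199.759| = 0.9690
|16.56 - 15.97| = 0.5900
|28.03 - 29.368| = 1.3380
|97.55 - 97.067| = 0.4830
|98.71 - 97.273| = 1.4370
|148.46 - 148.557| = 0.0970
|45.37 - 44.086| = 1.2840
|16.83 - 15.881| = 0.9490
hysteresis = max(diffs) = 1.4370

1.4370


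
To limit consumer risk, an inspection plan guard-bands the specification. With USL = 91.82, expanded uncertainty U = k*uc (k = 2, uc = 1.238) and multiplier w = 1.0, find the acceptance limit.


U = k * uc = 2 * 1.238 = 2.476
guard band g = w * U = 1.0 * 2.476 = 2.476
AL = USL - g = 91.82 - 2.476
AL = 89.3440

89.3440


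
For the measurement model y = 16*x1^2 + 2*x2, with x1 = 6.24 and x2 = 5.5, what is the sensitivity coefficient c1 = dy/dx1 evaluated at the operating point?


y = 16*x1^2 + 2*x2
dy/dx1 = 2*16*x1
Evaluate at x1 = 6.24: c1 = 32 * 6.24
c1 = 199.6800

199.6800


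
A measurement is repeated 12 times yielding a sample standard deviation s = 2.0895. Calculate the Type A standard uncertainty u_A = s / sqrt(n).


u_A = s / sqrt(n)
u_A = 2.0895 / sqrt(12)
u_A = 2.0895 / 3.4641016
u_A = 0.6032

0.6032


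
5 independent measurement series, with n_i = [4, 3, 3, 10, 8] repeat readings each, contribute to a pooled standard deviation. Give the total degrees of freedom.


nu = sum_i (n_i - 1)
nu = ((4 - 1) + (3 - 1) + (3 - 1) + (10 - 1) + (8 - 1))
nu = 3 + 2 + 2 + 9 + 7
nu = 23

23


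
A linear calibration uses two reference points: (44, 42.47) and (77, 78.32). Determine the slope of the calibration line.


slope = (y2 - y1) / (x2 - x1)
= (78.32 - 42.47) / (77 - 44)
= 35.8500 / 33
= 1.0864

1.0864


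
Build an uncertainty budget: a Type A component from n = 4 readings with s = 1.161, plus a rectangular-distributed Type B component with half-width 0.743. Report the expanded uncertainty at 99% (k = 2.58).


u_A = s / sqrt(n) = 1.161 / sqrt(4) = 0.5805
u_B = half_width / sqrt(3) = 0.743 / sqrt(3) = 0.42897125
uc = sqrt(u_A^2 + u_B^2) = sqrt(0.5805^2 + 0.42897125^2) = 0.72180093
U = k * uc = 2.58 * 0.72180093
U = 1.8622

1.8622


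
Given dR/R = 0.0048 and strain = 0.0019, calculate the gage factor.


GF = (dR/R) / epsilon
= 0.0048 / 0.0019
= 2.5263

2.5263


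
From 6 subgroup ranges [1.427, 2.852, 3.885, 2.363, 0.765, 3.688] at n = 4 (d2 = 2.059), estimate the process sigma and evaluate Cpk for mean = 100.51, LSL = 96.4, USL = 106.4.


R_bar = (1.427 + 2.852 + 3.885 + 2.363 + 0.765 + 3.688) / 6 = 2.4966667
sigma = R_bar / d2 = 2.4966667 / 2.059 = 1.2125627
Cp = (USL - LSL)/(6*sigma) = (106.4 - 96.4)/(6*1.2125627) = 1.3745
Cpu = (106.4 - 100.51)/(3*1.2125627) = 1.6192
Cpl = (100.51 - 96.4)/(3*1.2125627) = 1.1298
Cpk = min(Cpu, Cpl) = 1.1298

1.1298


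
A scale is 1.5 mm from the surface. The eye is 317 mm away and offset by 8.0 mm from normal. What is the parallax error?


error = h * offset / d
= 1.5 * 8.0 / 317
= 0.0379

0.0379
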